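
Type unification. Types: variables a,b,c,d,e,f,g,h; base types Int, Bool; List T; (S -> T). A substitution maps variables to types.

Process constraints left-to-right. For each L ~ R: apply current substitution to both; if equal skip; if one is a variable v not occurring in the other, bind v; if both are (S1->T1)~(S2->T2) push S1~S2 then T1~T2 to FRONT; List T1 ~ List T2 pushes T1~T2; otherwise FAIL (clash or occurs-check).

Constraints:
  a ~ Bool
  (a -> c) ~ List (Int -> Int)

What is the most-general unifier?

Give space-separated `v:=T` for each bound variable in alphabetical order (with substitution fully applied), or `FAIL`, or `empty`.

Answer: FAIL

Derivation:
step 1: unify a ~ Bool  [subst: {-} | 1 pending]
  bind a := Bool
step 2: unify (Bool -> c) ~ List (Int -> Int)  [subst: {a:=Bool} | 0 pending]
  clash: (Bool -> c) vs List (Int -> Int)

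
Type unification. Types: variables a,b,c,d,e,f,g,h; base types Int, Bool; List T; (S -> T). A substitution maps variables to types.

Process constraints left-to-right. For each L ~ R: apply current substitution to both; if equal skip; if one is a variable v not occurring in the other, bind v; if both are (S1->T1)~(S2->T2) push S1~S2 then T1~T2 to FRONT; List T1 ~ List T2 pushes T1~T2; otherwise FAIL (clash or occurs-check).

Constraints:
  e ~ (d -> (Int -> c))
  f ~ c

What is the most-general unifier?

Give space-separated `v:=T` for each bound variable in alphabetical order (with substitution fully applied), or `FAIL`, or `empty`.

Answer: e:=(d -> (Int -> c)) f:=c

Derivation:
step 1: unify e ~ (d -> (Int -> c))  [subst: {-} | 1 pending]
  bind e := (d -> (Int -> c))
step 2: unify f ~ c  [subst: {e:=(d -> (Int -> c))} | 0 pending]
  bind f := c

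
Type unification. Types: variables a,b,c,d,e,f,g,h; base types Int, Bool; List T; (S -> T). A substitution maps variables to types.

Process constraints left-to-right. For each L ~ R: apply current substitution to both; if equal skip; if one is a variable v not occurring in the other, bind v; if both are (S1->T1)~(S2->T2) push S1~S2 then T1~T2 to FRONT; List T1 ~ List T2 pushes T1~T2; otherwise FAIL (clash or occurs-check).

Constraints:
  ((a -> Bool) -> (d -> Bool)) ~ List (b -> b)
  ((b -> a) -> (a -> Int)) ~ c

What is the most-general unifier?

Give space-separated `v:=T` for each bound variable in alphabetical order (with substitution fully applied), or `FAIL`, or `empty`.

Answer: FAIL

Derivation:
step 1: unify ((a -> Bool) -> (d -> Bool)) ~ List (b -> b)  [subst: {-} | 1 pending]
  clash: ((a -> Bool) -> (d -> Bool)) vs List (b -> b)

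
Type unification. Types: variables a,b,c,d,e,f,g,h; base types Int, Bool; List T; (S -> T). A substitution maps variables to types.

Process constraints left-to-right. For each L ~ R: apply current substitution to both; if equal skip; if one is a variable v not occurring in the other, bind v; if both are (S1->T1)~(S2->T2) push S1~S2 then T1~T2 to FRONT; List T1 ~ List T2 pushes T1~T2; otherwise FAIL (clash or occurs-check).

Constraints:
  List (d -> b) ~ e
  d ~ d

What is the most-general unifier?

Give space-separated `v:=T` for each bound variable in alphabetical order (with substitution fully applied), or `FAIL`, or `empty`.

Answer: e:=List (d -> b)

Derivation:
step 1: unify List (d -> b) ~ e  [subst: {-} | 1 pending]
  bind e := List (d -> b)
step 2: unify d ~ d  [subst: {e:=List (d -> b)} | 0 pending]
  -> identical, skip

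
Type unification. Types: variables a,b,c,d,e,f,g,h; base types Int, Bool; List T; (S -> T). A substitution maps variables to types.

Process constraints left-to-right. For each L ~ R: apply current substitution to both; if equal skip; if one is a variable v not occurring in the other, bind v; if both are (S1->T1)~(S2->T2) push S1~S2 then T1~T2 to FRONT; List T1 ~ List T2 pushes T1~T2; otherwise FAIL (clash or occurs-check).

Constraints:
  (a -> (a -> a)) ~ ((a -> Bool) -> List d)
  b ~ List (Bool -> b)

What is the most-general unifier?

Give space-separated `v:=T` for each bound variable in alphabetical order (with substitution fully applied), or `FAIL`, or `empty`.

Answer: FAIL

Derivation:
step 1: unify (a -> (a -> a)) ~ ((a -> Bool) -> List d)  [subst: {-} | 1 pending]
  -> decompose arrow: push a~(a -> Bool), (a -> a)~List d
step 2: unify a ~ (a -> Bool)  [subst: {-} | 2 pending]
  occurs-check fail: a in (a -> Bool)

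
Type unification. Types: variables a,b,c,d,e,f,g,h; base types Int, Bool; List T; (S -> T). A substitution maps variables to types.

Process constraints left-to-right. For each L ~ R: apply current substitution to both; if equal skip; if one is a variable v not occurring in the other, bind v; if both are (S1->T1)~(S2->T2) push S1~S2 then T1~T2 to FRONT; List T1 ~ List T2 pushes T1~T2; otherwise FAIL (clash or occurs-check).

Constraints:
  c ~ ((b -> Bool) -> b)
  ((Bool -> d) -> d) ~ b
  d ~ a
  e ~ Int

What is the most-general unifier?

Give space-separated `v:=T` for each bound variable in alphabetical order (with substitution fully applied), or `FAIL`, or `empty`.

step 1: unify c ~ ((b -> Bool) -> b)  [subst: {-} | 3 pending]
  bind c := ((b -> Bool) -> b)
step 2: unify ((Bool -> d) -> d) ~ b  [subst: {c:=((b -> Bool) -> b)} | 2 pending]
  bind b := ((Bool -> d) -> d)
step 3: unify d ~ a  [subst: {c:=((b -> Bool) -> b), b:=((Bool -> d) -> d)} | 1 pending]
  bind d := a
step 4: unify e ~ Int  [subst: {c:=((b -> Bool) -> b), b:=((Bool -> d) -> d), d:=a} | 0 pending]
  bind e := Int

Answer: b:=((Bool -> a) -> a) c:=((((Bool -> a) -> a) -> Bool) -> ((Bool -> a) -> a)) d:=a e:=Int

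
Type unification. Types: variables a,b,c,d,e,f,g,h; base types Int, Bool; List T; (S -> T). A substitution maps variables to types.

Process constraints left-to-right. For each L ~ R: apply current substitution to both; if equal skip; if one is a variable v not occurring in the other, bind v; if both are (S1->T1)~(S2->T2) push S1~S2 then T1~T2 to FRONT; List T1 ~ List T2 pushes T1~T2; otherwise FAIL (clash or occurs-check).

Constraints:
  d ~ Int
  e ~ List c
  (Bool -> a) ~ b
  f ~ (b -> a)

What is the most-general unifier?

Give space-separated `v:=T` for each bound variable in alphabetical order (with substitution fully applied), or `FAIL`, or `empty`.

Answer: b:=(Bool -> a) d:=Int e:=List c f:=((Bool -> a) -> a)

Derivation:
step 1: unify d ~ Int  [subst: {-} | 3 pending]
  bind d := Int
step 2: unify e ~ List c  [subst: {d:=Int} | 2 pending]
  bind e := List c
step 3: unify (Bool -> a) ~ b  [subst: {d:=Int, e:=List c} | 1 pending]
  bind b := (Bool -> a)
step 4: unify f ~ ((Bool -> a) -> a)  [subst: {d:=Int, e:=List c, b:=(Bool -> a)} | 0 pending]
  bind f := ((Bool -> a) -> a)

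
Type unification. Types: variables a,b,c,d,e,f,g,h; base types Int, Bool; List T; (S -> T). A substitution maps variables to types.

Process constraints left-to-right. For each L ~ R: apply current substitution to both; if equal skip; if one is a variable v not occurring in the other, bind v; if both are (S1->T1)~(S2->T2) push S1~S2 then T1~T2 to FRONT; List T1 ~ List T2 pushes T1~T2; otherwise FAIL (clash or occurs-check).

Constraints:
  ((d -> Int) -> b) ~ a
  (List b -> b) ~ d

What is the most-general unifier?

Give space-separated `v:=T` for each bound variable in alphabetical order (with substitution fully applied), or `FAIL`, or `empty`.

step 1: unify ((d -> Int) -> b) ~ a  [subst: {-} | 1 pending]
  bind a := ((d -> Int) -> b)
step 2: unify (List b -> b) ~ d  [subst: {a:=((d -> Int) -> b)} | 0 pending]
  bind d := (List b -> b)

Answer: a:=(((List b -> b) -> Int) -> b) d:=(List b -> b)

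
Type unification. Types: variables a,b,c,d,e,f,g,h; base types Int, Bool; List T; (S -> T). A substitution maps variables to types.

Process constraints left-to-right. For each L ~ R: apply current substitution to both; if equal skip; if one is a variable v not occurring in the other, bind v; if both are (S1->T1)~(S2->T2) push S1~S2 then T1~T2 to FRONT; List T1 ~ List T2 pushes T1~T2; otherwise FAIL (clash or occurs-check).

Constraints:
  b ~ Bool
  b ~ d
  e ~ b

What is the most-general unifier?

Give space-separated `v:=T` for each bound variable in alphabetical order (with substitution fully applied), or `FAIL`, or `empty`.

step 1: unify b ~ Bool  [subst: {-} | 2 pending]
  bind b := Bool
step 2: unify Bool ~ d  [subst: {b:=Bool} | 1 pending]
  bind d := Bool
step 3: unify e ~ Bool  [subst: {b:=Bool, d:=Bool} | 0 pending]
  bind e := Bool

Answer: b:=Bool d:=Bool e:=Bool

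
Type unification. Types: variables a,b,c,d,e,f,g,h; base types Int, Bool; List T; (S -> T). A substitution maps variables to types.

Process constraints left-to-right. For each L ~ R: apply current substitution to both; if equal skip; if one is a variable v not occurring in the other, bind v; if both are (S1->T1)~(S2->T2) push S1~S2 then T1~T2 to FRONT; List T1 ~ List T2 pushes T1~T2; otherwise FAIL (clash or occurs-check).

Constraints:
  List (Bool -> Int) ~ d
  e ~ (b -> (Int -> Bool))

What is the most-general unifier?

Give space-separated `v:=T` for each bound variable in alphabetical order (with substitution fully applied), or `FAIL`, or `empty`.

step 1: unify List (Bool -> Int) ~ d  [subst: {-} | 1 pending]
  bind d := List (Bool -> Int)
step 2: unify e ~ (b -> (Int -> Bool))  [subst: {d:=List (Bool -> Int)} | 0 pending]
  bind e := (b -> (Int -> Bool))

Answer: d:=List (Bool -> Int) e:=(b -> (Int -> Bool))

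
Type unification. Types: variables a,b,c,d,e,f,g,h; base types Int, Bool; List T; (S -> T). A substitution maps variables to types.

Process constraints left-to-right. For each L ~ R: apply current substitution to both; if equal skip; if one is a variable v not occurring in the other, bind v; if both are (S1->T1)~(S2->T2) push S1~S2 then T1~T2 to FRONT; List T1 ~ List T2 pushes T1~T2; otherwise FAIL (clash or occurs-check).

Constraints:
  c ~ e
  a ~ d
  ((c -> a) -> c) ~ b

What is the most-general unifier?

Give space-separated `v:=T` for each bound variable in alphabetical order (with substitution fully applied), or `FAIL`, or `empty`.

Answer: a:=d b:=((e -> d) -> e) c:=e

Derivation:
step 1: unify c ~ e  [subst: {-} | 2 pending]
  bind c := e
step 2: unify a ~ d  [subst: {c:=e} | 1 pending]
  bind a := d
step 3: unify ((e -> d) -> e) ~ b  [subst: {c:=e, a:=d} | 0 pending]
  bind b := ((e -> d) -> e)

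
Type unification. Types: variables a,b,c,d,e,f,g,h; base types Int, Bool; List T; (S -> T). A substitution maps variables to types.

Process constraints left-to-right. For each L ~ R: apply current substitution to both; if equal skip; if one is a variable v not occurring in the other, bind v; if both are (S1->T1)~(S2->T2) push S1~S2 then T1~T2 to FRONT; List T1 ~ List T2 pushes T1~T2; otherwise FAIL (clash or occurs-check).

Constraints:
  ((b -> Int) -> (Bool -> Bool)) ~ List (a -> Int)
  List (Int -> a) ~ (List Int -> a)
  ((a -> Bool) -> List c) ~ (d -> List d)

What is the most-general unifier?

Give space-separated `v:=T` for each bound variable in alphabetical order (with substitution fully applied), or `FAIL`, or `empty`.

Answer: FAIL

Derivation:
step 1: unify ((b -> Int) -> (Bool -> Bool)) ~ List (a -> Int)  [subst: {-} | 2 pending]
  clash: ((b -> Int) -> (Bool -> Bool)) vs List (a -> Int)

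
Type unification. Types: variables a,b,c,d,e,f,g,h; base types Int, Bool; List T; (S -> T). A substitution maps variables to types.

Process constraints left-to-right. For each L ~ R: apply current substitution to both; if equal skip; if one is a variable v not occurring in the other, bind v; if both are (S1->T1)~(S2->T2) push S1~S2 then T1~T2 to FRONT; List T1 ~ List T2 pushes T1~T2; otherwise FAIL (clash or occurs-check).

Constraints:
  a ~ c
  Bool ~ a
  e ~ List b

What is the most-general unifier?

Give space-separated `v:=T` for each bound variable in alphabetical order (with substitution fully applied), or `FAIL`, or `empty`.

Answer: a:=Bool c:=Bool e:=List b

Derivation:
step 1: unify a ~ c  [subst: {-} | 2 pending]
  bind a := c
step 2: unify Bool ~ c  [subst: {a:=c} | 1 pending]
  bind c := Bool
step 3: unify e ~ List b  [subst: {a:=c, c:=Bool} | 0 pending]
  bind e := List b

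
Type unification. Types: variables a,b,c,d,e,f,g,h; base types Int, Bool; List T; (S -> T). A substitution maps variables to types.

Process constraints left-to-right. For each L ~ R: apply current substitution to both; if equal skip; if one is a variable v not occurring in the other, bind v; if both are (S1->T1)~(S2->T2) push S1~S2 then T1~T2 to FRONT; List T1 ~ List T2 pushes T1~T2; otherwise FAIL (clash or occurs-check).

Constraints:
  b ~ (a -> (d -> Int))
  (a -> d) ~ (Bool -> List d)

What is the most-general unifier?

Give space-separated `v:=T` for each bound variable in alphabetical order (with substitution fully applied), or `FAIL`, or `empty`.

Answer: FAIL

Derivation:
step 1: unify b ~ (a -> (d -> Int))  [subst: {-} | 1 pending]
  bind b := (a -> (d -> Int))
step 2: unify (a -> d) ~ (Bool -> List d)  [subst: {b:=(a -> (d -> Int))} | 0 pending]
  -> decompose arrow: push a~Bool, d~List d
step 3: unify a ~ Bool  [subst: {b:=(a -> (d -> Int))} | 1 pending]
  bind a := Bool
step 4: unify d ~ List d  [subst: {b:=(a -> (d -> Int)), a:=Bool} | 0 pending]
  occurs-check fail: d in List d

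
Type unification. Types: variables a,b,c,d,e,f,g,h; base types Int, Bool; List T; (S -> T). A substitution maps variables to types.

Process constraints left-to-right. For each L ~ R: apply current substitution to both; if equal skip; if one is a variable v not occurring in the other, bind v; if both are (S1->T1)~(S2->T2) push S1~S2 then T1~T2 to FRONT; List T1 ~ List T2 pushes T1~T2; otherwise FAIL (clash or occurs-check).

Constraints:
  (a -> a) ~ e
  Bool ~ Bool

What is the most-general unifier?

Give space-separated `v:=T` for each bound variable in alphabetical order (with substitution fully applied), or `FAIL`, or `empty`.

step 1: unify (a -> a) ~ e  [subst: {-} | 1 pending]
  bind e := (a -> a)
step 2: unify Bool ~ Bool  [subst: {e:=(a -> a)} | 0 pending]
  -> identical, skip

Answer: e:=(a -> a)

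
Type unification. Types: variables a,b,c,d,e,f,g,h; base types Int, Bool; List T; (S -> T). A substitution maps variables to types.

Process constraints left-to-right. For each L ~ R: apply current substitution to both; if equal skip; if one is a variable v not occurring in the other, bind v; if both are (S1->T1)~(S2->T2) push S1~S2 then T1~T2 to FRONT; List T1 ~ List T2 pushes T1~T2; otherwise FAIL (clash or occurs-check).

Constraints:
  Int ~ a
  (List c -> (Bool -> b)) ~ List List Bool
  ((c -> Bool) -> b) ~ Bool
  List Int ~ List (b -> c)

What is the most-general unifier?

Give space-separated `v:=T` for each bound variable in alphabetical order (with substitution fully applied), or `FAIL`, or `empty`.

Answer: FAIL

Derivation:
step 1: unify Int ~ a  [subst: {-} | 3 pending]
  bind a := Int
step 2: unify (List c -> (Bool -> b)) ~ List List Bool  [subst: {a:=Int} | 2 pending]
  clash: (List c -> (Bool -> b)) vs List List Bool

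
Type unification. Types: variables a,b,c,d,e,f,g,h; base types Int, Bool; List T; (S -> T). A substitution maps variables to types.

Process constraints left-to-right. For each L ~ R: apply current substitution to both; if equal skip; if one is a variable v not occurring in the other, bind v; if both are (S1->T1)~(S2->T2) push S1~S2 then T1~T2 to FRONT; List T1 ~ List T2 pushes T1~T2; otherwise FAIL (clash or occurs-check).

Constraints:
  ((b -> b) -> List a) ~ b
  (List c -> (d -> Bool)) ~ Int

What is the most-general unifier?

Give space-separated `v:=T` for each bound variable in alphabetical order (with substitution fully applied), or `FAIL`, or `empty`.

step 1: unify ((b -> b) -> List a) ~ b  [subst: {-} | 1 pending]
  occurs-check fail

Answer: FAIL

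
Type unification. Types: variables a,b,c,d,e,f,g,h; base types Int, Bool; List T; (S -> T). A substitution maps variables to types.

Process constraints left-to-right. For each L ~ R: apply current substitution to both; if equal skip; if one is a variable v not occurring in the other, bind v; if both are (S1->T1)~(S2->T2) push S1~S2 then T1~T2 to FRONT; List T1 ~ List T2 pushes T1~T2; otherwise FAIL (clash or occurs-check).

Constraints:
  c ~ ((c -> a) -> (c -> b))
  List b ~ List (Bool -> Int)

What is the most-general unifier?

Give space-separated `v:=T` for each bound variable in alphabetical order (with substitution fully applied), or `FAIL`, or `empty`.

Answer: FAIL

Derivation:
step 1: unify c ~ ((c -> a) -> (c -> b))  [subst: {-} | 1 pending]
  occurs-check fail: c in ((c -> a) -> (c -> b))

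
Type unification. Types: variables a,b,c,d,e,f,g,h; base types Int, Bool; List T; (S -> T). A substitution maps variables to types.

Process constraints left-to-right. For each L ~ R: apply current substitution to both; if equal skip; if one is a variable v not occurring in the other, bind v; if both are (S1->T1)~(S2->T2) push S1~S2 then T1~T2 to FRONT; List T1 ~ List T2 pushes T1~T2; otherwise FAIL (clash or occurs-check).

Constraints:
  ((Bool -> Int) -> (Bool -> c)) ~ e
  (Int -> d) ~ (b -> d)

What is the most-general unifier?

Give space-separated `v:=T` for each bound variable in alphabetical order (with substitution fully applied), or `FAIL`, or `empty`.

step 1: unify ((Bool -> Int) -> (Bool -> c)) ~ e  [subst: {-} | 1 pending]
  bind e := ((Bool -> Int) -> (Bool -> c))
step 2: unify (Int -> d) ~ (b -> d)  [subst: {e:=((Bool -> Int) -> (Bool -> c))} | 0 pending]
  -> decompose arrow: push Int~b, d~d
step 3: unify Int ~ b  [subst: {e:=((Bool -> Int) -> (Bool -> c))} | 1 pending]
  bind b := Int
step 4: unify d ~ d  [subst: {e:=((Bool -> Int) -> (Bool -> c)), b:=Int} | 0 pending]
  -> identical, skip

Answer: b:=Int e:=((Bool -> Int) -> (Bool -> c))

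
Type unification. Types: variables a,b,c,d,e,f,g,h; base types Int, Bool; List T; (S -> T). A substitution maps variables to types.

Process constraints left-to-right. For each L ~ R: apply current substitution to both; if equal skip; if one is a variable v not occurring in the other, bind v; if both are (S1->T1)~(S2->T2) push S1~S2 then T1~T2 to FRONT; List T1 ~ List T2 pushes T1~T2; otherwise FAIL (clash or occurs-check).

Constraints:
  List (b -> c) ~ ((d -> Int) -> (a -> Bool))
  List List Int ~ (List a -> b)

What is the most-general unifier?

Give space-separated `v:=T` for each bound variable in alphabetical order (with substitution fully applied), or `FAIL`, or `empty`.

Answer: FAIL

Derivation:
step 1: unify List (b -> c) ~ ((d -> Int) -> (a -> Bool))  [subst: {-} | 1 pending]
  clash: List (b -> c) vs ((d -> Int) -> (a -> Bool))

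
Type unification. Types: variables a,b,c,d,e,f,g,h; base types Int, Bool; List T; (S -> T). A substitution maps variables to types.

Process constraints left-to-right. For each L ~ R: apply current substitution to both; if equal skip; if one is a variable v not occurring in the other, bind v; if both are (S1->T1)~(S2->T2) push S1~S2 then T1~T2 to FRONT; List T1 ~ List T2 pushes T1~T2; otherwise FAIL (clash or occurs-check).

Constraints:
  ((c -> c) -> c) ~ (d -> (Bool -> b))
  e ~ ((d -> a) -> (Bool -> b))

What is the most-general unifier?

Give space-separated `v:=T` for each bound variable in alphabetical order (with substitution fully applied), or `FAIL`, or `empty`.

Answer: c:=(Bool -> b) d:=((Bool -> b) -> (Bool -> b)) e:=((((Bool -> b) -> (Bool -> b)) -> a) -> (Bool -> b))

Derivation:
step 1: unify ((c -> c) -> c) ~ (d -> (Bool -> b))  [subst: {-} | 1 pending]
  -> decompose arrow: push (c -> c)~d, c~(Bool -> b)
step 2: unify (c -> c) ~ d  [subst: {-} | 2 pending]
  bind d := (c -> c)
step 3: unify c ~ (Bool -> b)  [subst: {d:=(c -> c)} | 1 pending]
  bind c := (Bool -> b)
step 4: unify e ~ ((((Bool -> b) -> (Bool -> b)) -> a) -> (Bool -> b))  [subst: {d:=(c -> c), c:=(Bool -> b)} | 0 pending]
  bind e := ((((Bool -> b) -> (Bool -> b)) -> a) -> (Bool -> b))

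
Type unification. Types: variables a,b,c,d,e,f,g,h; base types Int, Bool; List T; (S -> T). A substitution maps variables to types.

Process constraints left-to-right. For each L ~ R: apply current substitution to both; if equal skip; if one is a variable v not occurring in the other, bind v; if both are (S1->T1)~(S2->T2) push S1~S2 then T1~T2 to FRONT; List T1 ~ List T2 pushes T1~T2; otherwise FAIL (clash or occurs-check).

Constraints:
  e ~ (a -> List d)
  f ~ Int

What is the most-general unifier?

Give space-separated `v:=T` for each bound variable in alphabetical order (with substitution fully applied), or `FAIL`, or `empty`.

Answer: e:=(a -> List d) f:=Int

Derivation:
step 1: unify e ~ (a -> List d)  [subst: {-} | 1 pending]
  bind e := (a -> List d)
step 2: unify f ~ Int  [subst: {e:=(a -> List d)} | 0 pending]
  bind f := Int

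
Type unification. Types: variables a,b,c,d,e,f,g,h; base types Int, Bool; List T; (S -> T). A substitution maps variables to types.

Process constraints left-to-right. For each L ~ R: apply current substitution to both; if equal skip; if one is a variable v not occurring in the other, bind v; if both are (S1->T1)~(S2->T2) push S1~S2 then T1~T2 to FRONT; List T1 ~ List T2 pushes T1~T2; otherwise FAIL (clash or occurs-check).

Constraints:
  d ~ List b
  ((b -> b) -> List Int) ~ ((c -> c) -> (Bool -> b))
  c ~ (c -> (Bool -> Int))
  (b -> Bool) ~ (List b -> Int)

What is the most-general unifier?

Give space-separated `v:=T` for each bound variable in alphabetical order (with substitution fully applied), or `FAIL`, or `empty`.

Answer: FAIL

Derivation:
step 1: unify d ~ List b  [subst: {-} | 3 pending]
  bind d := List b
step 2: unify ((b -> b) -> List Int) ~ ((c -> c) -> (Bool -> b))  [subst: {d:=List b} | 2 pending]
  -> decompose arrow: push (b -> b)~(c -> c), List Int~(Bool -> b)
step 3: unify (b -> b) ~ (c -> c)  [subst: {d:=List b} | 3 pending]
  -> decompose arrow: push b~c, b~c
step 4: unify b ~ c  [subst: {d:=List b} | 4 pending]
  bind b := c
step 5: unify c ~ c  [subst: {d:=List b, b:=c} | 3 pending]
  -> identical, skip
step 6: unify List Int ~ (Bool -> c)  [subst: {d:=List b, b:=c} | 2 pending]
  clash: List Int vs (Bool -> c)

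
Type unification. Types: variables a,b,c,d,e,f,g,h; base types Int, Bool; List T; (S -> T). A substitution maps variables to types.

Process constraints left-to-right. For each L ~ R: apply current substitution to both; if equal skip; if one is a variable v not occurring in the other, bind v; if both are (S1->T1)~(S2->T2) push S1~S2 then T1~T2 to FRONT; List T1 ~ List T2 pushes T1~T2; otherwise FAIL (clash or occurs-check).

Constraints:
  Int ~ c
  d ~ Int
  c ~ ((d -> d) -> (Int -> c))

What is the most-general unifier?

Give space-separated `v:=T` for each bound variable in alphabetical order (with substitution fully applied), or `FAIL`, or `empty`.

Answer: FAIL

Derivation:
step 1: unify Int ~ c  [subst: {-} | 2 pending]
  bind c := Int
step 2: unify d ~ Int  [subst: {c:=Int} | 1 pending]
  bind d := Int
step 3: unify Int ~ ((Int -> Int) -> (Int -> Int))  [subst: {c:=Int, d:=Int} | 0 pending]
  clash: Int vs ((Int -> Int) -> (Int -> Int))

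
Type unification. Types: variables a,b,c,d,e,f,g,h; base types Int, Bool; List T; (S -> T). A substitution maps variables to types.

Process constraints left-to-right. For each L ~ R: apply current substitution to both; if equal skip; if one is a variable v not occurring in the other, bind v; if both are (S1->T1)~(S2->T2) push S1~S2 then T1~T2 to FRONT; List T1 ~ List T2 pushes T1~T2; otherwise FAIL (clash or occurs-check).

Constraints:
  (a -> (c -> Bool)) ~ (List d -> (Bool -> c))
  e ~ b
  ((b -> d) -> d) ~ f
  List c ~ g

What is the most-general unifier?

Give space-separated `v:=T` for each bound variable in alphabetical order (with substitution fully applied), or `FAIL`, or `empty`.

step 1: unify (a -> (c -> Bool)) ~ (List d -> (Bool -> c))  [subst: {-} | 3 pending]
  -> decompose arrow: push a~List d, (c -> Bool)~(Bool -> c)
step 2: unify a ~ List d  [subst: {-} | 4 pending]
  bind a := List d
step 3: unify (c -> Bool) ~ (Bool -> c)  [subst: {a:=List d} | 3 pending]
  -> decompose arrow: push c~Bool, Bool~c
step 4: unify c ~ Bool  [subst: {a:=List d} | 4 pending]
  bind c := Bool
step 5: unify Bool ~ Bool  [subst: {a:=List d, c:=Bool} | 3 pending]
  -> identical, skip
step 6: unify e ~ b  [subst: {a:=List d, c:=Bool} | 2 pending]
  bind e := b
step 7: unify ((b -> d) -> d) ~ f  [subst: {a:=List d, c:=Bool, e:=b} | 1 pending]
  bind f := ((b -> d) -> d)
step 8: unify List Bool ~ g  [subst: {a:=List d, c:=Bool, e:=b, f:=((b -> d) -> d)} | 0 pending]
  bind g := List Bool

Answer: a:=List d c:=Bool e:=b f:=((b -> d) -> d) g:=List Bool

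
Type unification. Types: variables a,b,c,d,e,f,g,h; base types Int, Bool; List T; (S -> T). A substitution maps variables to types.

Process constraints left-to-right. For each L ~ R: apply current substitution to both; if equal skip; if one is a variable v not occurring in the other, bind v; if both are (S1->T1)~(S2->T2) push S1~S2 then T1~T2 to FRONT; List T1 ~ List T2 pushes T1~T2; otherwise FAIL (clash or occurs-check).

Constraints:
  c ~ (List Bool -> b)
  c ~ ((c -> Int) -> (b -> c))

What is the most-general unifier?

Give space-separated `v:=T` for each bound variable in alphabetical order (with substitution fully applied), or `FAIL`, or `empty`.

Answer: FAIL

Derivation:
step 1: unify c ~ (List Bool -> b)  [subst: {-} | 1 pending]
  bind c := (List Bool -> b)
step 2: unify (List Bool -> b) ~ (((List Bool -> b) -> Int) -> (b -> (List Bool -> b)))  [subst: {c:=(List Bool -> b)} | 0 pending]
  -> decompose arrow: push List Bool~((List Bool -> b) -> Int), b~(b -> (List Bool -> b))
step 3: unify List Bool ~ ((List Bool -> b) -> Int)  [subst: {c:=(List Bool -> b)} | 1 pending]
  clash: List Bool vs ((List Bool -> b) -> Int)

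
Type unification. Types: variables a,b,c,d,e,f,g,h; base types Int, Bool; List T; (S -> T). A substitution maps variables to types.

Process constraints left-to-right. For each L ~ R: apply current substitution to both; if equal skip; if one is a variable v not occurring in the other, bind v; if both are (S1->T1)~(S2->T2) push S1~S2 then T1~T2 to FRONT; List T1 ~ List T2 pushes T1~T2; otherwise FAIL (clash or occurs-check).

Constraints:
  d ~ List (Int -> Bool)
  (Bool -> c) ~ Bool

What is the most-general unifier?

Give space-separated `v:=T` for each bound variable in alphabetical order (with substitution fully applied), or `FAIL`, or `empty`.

Answer: FAIL

Derivation:
step 1: unify d ~ List (Int -> Bool)  [subst: {-} | 1 pending]
  bind d := List (Int -> Bool)
step 2: unify (Bool -> c) ~ Bool  [subst: {d:=List (Int -> Bool)} | 0 pending]
  clash: (Bool -> c) vs Bool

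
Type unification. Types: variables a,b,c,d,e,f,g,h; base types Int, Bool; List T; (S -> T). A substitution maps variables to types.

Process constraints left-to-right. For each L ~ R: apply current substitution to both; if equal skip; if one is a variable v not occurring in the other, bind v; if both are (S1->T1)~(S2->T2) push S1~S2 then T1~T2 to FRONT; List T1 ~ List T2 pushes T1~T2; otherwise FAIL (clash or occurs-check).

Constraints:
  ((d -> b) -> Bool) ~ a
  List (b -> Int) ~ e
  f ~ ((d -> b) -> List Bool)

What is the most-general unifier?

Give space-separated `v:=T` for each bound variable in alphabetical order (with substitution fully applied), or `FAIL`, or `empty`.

Answer: a:=((d -> b) -> Bool) e:=List (b -> Int) f:=((d -> b) -> List Bool)

Derivation:
step 1: unify ((d -> b) -> Bool) ~ a  [subst: {-} | 2 pending]
  bind a := ((d -> b) -> Bool)
step 2: unify List (b -> Int) ~ e  [subst: {a:=((d -> b) -> Bool)} | 1 pending]
  bind e := List (b -> Int)
step 3: unify f ~ ((d -> b) -> List Bool)  [subst: {a:=((d -> b) -> Bool), e:=List (b -> Int)} | 0 pending]
  bind f := ((d -> b) -> List Bool)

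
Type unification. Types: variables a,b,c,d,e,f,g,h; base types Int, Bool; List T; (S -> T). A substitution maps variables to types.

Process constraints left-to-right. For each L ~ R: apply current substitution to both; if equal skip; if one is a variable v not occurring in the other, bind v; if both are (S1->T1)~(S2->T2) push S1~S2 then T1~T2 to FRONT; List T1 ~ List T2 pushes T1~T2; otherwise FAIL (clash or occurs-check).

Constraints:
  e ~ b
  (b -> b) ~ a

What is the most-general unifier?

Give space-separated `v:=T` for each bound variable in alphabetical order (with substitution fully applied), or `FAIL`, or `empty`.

step 1: unify e ~ b  [subst: {-} | 1 pending]
  bind e := b
step 2: unify (b -> b) ~ a  [subst: {e:=b} | 0 pending]
  bind a := (b -> b)

Answer: a:=(b -> b) e:=b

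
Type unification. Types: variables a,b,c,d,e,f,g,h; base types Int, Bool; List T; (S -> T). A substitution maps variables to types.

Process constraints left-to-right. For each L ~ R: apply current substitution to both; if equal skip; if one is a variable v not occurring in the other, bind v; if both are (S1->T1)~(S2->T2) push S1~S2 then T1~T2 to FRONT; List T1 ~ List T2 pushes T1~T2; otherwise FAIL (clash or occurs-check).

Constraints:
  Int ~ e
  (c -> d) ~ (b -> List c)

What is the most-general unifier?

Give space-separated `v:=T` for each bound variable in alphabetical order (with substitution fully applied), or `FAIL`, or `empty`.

step 1: unify Int ~ e  [subst: {-} | 1 pending]
  bind e := Int
step 2: unify (c -> d) ~ (b -> List c)  [subst: {e:=Int} | 0 pending]
  -> decompose arrow: push c~b, d~List c
step 3: unify c ~ b  [subst: {e:=Int} | 1 pending]
  bind c := b
step 4: unify d ~ List b  [subst: {e:=Int, c:=b} | 0 pending]
  bind d := List b

Answer: c:=b d:=List b e:=Int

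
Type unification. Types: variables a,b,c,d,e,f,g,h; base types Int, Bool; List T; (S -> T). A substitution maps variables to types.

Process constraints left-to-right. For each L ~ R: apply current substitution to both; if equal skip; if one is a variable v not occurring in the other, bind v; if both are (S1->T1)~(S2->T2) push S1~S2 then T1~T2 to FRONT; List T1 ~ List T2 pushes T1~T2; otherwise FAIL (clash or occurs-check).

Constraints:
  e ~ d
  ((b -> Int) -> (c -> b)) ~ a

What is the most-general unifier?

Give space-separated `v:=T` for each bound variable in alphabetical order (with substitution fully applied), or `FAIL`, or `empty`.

Answer: a:=((b -> Int) -> (c -> b)) e:=d

Derivation:
step 1: unify e ~ d  [subst: {-} | 1 pending]
  bind e := d
step 2: unify ((b -> Int) -> (c -> b)) ~ a  [subst: {e:=d} | 0 pending]
  bind a := ((b -> Int) -> (c -> b))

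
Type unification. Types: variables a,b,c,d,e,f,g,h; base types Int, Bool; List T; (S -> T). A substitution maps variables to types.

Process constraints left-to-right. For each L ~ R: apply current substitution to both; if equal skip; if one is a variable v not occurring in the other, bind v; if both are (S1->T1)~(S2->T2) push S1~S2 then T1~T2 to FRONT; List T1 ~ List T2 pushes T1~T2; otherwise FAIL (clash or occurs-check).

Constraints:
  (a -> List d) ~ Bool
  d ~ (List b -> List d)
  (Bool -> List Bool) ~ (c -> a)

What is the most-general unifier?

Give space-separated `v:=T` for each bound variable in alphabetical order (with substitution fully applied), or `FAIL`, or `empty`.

step 1: unify (a -> List d) ~ Bool  [subst: {-} | 2 pending]
  clash: (a -> List d) vs Bool

Answer: FAIL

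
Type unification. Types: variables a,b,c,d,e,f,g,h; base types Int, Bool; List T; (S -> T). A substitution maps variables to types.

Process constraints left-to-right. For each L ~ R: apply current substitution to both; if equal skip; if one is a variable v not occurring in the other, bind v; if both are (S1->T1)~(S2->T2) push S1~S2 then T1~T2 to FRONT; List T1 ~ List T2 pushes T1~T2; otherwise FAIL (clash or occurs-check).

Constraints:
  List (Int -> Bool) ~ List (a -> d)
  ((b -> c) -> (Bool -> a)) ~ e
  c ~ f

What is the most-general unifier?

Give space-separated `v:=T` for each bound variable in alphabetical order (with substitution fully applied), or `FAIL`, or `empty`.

step 1: unify List (Int -> Bool) ~ List (a -> d)  [subst: {-} | 2 pending]
  -> decompose List: push (Int -> Bool)~(a -> d)
step 2: unify (Int -> Bool) ~ (a -> d)  [subst: {-} | 2 pending]
  -> decompose arrow: push Int~a, Bool~d
step 3: unify Int ~ a  [subst: {-} | 3 pending]
  bind a := Int
step 4: unify Bool ~ d  [subst: {a:=Int} | 2 pending]
  bind d := Bool
step 5: unify ((b -> c) -> (Bool -> Int)) ~ e  [subst: {a:=Int, d:=Bool} | 1 pending]
  bind e := ((b -> c) -> (Bool -> Int))
step 6: unify c ~ f  [subst: {a:=Int, d:=Bool, e:=((b -> c) -> (Bool -> Int))} | 0 pending]
  bind c := f

Answer: a:=Int c:=f d:=Bool e:=((b -> f) -> (Bool -> Int))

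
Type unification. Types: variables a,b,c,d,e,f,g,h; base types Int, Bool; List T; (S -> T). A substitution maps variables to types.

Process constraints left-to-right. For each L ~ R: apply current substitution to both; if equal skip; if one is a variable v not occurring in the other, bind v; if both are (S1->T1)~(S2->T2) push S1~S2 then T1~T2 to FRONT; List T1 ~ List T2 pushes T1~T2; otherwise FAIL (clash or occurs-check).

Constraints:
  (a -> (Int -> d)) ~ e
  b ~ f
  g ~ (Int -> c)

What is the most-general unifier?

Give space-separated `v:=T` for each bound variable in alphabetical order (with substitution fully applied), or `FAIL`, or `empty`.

Answer: b:=f e:=(a -> (Int -> d)) g:=(Int -> c)

Derivation:
step 1: unify (a -> (Int -> d)) ~ e  [subst: {-} | 2 pending]
  bind e := (a -> (Int -> d))
step 2: unify b ~ f  [subst: {e:=(a -> (Int -> d))} | 1 pending]
  bind b := f
step 3: unify g ~ (Int -> c)  [subst: {e:=(a -> (Int -> d)), b:=f} | 0 pending]
  bind g := (Int -> c)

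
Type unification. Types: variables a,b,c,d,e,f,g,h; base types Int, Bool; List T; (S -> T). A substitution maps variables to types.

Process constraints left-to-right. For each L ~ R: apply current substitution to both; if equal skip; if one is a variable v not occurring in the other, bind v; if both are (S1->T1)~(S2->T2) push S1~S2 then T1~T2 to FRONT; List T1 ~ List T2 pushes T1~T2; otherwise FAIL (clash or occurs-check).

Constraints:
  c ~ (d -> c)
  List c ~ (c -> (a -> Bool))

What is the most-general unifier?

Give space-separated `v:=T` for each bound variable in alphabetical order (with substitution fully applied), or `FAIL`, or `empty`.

step 1: unify c ~ (d -> c)  [subst: {-} | 1 pending]
  occurs-check fail: c in (d -> c)

Answer: FAIL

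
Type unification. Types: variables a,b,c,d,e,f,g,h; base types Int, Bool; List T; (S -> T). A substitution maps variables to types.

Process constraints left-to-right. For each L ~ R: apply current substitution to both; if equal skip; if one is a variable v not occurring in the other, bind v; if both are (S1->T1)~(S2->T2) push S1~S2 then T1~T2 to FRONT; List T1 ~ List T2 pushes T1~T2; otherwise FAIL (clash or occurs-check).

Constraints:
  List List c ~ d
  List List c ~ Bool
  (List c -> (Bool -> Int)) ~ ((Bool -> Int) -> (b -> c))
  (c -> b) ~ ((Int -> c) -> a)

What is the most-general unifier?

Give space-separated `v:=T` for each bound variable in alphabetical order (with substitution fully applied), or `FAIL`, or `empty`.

Answer: FAIL

Derivation:
step 1: unify List List c ~ d  [subst: {-} | 3 pending]
  bind d := List List c
step 2: unify List List c ~ Bool  [subst: {d:=List List c} | 2 pending]
  clash: List List c vs Bool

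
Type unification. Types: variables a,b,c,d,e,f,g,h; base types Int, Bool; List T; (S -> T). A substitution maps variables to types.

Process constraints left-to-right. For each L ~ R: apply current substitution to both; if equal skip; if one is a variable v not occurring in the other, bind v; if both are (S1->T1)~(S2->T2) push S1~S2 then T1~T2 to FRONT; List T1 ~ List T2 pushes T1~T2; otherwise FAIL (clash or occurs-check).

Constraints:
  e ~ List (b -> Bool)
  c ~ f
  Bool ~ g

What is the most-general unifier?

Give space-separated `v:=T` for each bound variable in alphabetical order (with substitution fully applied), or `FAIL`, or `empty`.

Answer: c:=f e:=List (b -> Bool) g:=Bool

Derivation:
step 1: unify e ~ List (b -> Bool)  [subst: {-} | 2 pending]
  bind e := List (b -> Bool)
step 2: unify c ~ f  [subst: {e:=List (b -> Bool)} | 1 pending]
  bind c := f
step 3: unify Bool ~ g  [subst: {e:=List (b -> Bool), c:=f} | 0 pending]
  bind g := Bool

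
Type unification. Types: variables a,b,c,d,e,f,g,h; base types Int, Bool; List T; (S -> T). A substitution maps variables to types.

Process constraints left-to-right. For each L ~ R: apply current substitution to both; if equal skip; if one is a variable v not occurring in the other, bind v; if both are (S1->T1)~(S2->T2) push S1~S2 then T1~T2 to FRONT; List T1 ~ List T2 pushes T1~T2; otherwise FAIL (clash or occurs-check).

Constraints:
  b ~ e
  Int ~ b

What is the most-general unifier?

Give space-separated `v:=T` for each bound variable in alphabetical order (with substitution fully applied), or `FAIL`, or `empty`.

step 1: unify b ~ e  [subst: {-} | 1 pending]
  bind b := e
step 2: unify Int ~ e  [subst: {b:=e} | 0 pending]
  bind e := Int

Answer: b:=Int e:=Int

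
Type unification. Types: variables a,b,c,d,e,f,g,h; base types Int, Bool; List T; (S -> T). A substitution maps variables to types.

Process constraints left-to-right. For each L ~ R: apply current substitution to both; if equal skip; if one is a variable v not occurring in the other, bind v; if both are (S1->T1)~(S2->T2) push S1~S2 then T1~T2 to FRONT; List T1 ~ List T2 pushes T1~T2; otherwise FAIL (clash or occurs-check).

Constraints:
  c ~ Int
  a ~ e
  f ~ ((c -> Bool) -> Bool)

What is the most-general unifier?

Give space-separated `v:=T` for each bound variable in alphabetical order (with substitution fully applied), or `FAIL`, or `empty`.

step 1: unify c ~ Int  [subst: {-} | 2 pending]
  bind c := Int
step 2: unify a ~ e  [subst: {c:=Int} | 1 pending]
  bind a := e
step 3: unify f ~ ((Int -> Bool) -> Bool)  [subst: {c:=Int, a:=e} | 0 pending]
  bind f := ((Int -> Bool) -> Bool)

Answer: a:=e c:=Int f:=((Int -> Bool) -> Bool)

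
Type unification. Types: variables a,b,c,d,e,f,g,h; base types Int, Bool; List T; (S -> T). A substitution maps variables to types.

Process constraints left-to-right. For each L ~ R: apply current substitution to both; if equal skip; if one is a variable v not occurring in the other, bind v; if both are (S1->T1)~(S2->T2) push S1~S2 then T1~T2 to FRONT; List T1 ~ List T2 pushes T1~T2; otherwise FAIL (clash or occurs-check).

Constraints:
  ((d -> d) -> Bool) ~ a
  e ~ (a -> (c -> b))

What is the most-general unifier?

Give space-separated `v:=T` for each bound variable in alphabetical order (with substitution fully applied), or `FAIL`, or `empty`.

step 1: unify ((d -> d) -> Bool) ~ a  [subst: {-} | 1 pending]
  bind a := ((d -> d) -> Bool)
step 2: unify e ~ (((d -> d) -> Bool) -> (c -> b))  [subst: {a:=((d -> d) -> Bool)} | 0 pending]
  bind e := (((d -> d) -> Bool) -> (c -> b))

Answer: a:=((d -> d) -> Bool) e:=(((d -> d) -> Bool) -> (c -> b))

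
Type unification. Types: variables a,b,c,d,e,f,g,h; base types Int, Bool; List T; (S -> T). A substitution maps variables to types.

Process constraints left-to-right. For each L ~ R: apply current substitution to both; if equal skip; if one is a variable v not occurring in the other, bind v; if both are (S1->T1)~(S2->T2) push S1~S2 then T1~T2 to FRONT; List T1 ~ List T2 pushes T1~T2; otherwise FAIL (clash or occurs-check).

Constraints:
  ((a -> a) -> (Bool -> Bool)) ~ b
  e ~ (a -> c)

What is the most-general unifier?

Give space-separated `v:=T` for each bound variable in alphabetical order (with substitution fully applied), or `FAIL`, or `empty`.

Answer: b:=((a -> a) -> (Bool -> Bool)) e:=(a -> c)

Derivation:
step 1: unify ((a -> a) -> (Bool -> Bool)) ~ b  [subst: {-} | 1 pending]
  bind b := ((a -> a) -> (Bool -> Bool))
step 2: unify e ~ (a -> c)  [subst: {b:=((a -> a) -> (Bool -> Bool))} | 0 pending]
  bind e := (a -> c)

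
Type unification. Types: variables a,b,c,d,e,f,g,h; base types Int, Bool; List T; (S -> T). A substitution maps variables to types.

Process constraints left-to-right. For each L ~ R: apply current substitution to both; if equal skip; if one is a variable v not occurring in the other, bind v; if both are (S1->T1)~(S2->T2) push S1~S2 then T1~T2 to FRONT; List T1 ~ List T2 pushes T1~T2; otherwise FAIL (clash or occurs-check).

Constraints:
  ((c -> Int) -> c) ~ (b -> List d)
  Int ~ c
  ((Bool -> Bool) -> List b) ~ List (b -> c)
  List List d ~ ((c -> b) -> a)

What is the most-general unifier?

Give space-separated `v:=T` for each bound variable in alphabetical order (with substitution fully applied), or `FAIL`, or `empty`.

step 1: unify ((c -> Int) -> c) ~ (b -> List d)  [subst: {-} | 3 pending]
  -> decompose arrow: push (c -> Int)~b, c~List d
step 2: unify (c -> Int) ~ b  [subst: {-} | 4 pending]
  bind b := (c -> Int)
step 3: unify c ~ List d  [subst: {b:=(c -> Int)} | 3 pending]
  bind c := List d
step 4: unify Int ~ List d  [subst: {b:=(c -> Int), c:=List d} | 2 pending]
  clash: Int vs List d

Answer: FAIL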